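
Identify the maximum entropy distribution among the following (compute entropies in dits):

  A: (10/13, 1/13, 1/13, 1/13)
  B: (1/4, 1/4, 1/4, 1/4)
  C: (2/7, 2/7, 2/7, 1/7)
B

For a discrete distribution over n outcomes, entropy is maximized by the uniform distribution.

Computing entropies:
H(A) = 0.3447 dits
H(B) = 0.6021 dits
H(C) = 0.5871 dits

The uniform distribution (where all probabilities equal 1/4) achieves the maximum entropy of log_10(4) = 0.6021 dits.

Distribution B has the highest entropy.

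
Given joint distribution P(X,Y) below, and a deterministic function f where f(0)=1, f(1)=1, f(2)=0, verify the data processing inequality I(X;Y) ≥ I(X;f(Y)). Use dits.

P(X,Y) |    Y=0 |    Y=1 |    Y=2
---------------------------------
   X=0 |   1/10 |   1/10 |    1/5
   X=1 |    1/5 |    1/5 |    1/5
I(X;Y) = 0.0060, I(X;f(Y)) = 0.0060, inequality holds: 0.0060 ≥ 0.0060

Data Processing Inequality: For any Markov chain X → Y → Z, we have I(X;Y) ≥ I(X;Z).

Here Z = f(Y) is a deterministic function of Y, forming X → Y → Z.

Original I(X;Y) = 0.0060 dits

After applying f:
P(X,Z) where Z=f(Y):
- P(X,Z=0) = P(X,Y=2)
- P(X,Z=1) = P(X,Y=0) + P(X,Y=1)

I(X;Z) = I(X;f(Y)) = 0.0060 dits

Verification: 0.0060 ≥ 0.0060 ✓

Information cannot be created by processing; the function f can only lose information about X.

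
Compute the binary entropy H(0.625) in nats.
0.6616 nats

The binary entropy function is:
H(p) = -p log(p) - (1-p) log(1-p)

H(0.625) = -0.625 × log_e(0.625) - 0.375 × log_e(0.375)
H(0.625) = 0.6616 nats

Note: Binary entropy is maximized at p=0.5 (H=1 bit) and minimized at p=0 or p=1 (H=0).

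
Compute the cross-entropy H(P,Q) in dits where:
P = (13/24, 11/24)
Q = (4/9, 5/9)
0.3078 dits

Cross-entropy: H(P,Q) = -Σ p(x) log q(x)

Alternatively: H(P,Q) = H(P) + D_KL(P||Q)
H(P) = 0.2995 dits
D_KL(P||Q) = 0.0082 dits

H(P,Q) = 0.2995 + 0.0082 = 0.3078 dits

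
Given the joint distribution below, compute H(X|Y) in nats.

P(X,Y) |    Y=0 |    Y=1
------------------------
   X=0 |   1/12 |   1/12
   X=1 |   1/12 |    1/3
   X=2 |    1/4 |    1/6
0.9534 nats

Using the chain rule: H(X|Y) = H(X,Y) - H(Y)

First, compute H(X,Y) = 1.6326 nats

Marginal P(Y) = (5/12, 7/12)
H(Y) = 0.6792 nats

H(X|Y) = H(X,Y) - H(Y) = 1.6326 - 0.6792 = 0.9534 nats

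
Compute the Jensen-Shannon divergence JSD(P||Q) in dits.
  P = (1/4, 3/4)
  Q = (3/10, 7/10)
0.0007 dits

Jensen-Shannon divergence is:
JSD(P||Q) = 0.5 × D_KL(P||M) + 0.5 × D_KL(Q||M)
where M = 0.5 × (P + Q) is the mixture distribution.

M = 0.5 × (1/4, 3/4) + 0.5 × (3/10, 7/10) = (11/40, 29/40)

D_KL(P||M) = 0.0007 dits
D_KL(Q||M) = 0.0007 dits

JSD(P||Q) = 0.5 × 0.0007 + 0.5 × 0.0007 = 0.0007 dits

Unlike KL divergence, JSD is symmetric and bounded: 0 ≤ JSD ≤ log(2).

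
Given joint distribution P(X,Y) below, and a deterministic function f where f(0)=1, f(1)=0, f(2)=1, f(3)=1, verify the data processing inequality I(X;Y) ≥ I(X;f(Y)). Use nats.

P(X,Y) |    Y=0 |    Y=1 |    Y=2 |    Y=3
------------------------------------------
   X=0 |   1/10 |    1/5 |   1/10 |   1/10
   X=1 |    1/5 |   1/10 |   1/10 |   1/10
I(X;Y) = 0.0340, I(X;f(Y)) = 0.0242, inequality holds: 0.0340 ≥ 0.0242

Data Processing Inequality: For any Markov chain X → Y → Z, we have I(X;Y) ≥ I(X;Z).

Here Z = f(Y) is a deterministic function of Y, forming X → Y → Z.

Original I(X;Y) = 0.0340 nats

After applying f:
P(X,Z) where Z=f(Y):
- P(X,Z=0) = P(X,Y=1)
- P(X,Z=1) = P(X,Y=0) + P(X,Y=2) + P(X,Y=3)

I(X;Z) = I(X;f(Y)) = 0.0242 nats

Verification: 0.0340 ≥ 0.0242 ✓

Information cannot be created by processing; the function f can only lose information about X.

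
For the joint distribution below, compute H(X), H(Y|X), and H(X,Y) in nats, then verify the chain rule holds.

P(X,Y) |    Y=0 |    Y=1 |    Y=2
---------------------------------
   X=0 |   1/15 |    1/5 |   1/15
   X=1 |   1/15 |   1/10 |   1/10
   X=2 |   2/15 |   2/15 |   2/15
H(X,Y) = 2.1300, H(X) = 1.0852, H(Y|X) = 1.0448 (all in nats)

Chain rule: H(X,Y) = H(X) + H(Y|X)

Left side — joint entropy directly:
H(X,Y) = -Σ p(x,y) log p(x,y) = 2.1300 nats

Right side — compute H(Y|X) from the conditional distributions:
P(X) = (1/3, 4/15, 2/5), so H(X) = 1.0852 nats
H(Y|X) = Σ_x P(X=x) · H(Y|X=x):
  P(Y|X=0) = (1/5, 3/5, 1/5), H(Y|X=0) = 0.9503, weight P(X=0) = 1/3
  P(Y|X=1) = (1/4, 3/8, 3/8), H(Y|X=1) = 1.0822, weight P(X=1) = 4/15
  P(Y|X=2) = (1/3, 1/3, 1/3), H(Y|X=2) = 1.0986, weight P(X=2) = 2/5
H(Y|X) = 1.0448 nats

H(X) + H(Y|X) = 1.0852 + 1.0448 = 2.1300 nats

Both sides equal 2.1300 nats. ✓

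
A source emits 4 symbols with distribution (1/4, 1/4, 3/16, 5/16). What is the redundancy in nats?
0.0158 nats

Redundancy measures how far a source is from maximum entropy:
R = H_max - H(X)

Maximum entropy for 4 symbols: H_max = log_e(4) = 1.3863 nats
Actual entropy: H(X) = 1.3705 nats
Redundancy: R = 1.3863 - 1.3705 = 0.0158 nats

This redundancy represents potential for compression: the source could be compressed by 0.0158 nats per symbol.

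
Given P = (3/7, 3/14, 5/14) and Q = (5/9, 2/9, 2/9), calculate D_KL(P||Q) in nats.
0.0504 nats

KL divergence: D_KL(P||Q) = Σ p(x) log(p(x)/q(x))

Computing term by term:
  x=0: 3/7 × log_e[(3/7)/(5/9)] = 3/7 × -0.2595 = -0.1112
  x=1: 3/14 × log_e[(3/14)/(2/9)] = 3/14 × -0.0364 = -0.0078
  x=2: 5/14 × log_e[(5/14)/(2/9)] = 5/14 × 0.4745 = 0.1694

D_KL(P||Q) = 0.0504 nats

Note: KL divergence is always non-negative and equals 0 iff P = Q.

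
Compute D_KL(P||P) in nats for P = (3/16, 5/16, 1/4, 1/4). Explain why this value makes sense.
0.0000 nats

KL divergence satisfies the Gibbs inequality: D_KL(P||Q) ≥ 0 for all distributions P, Q.

D_KL(P||Q) = Σ p(x) log(p(x)/q(x))
Each term is p(x) × log_e(p(x)/p(x)) = p(x) × log_e(1) = 0, so the sum is 0.
D_KL(P||Q) = 0.0000 nats

When P = Q, the KL divergence is exactly 0, as there is no 'divergence' between identical distributions.

This non-negativity is a fundamental property: relative entropy cannot be negative because it measures how different Q is from P.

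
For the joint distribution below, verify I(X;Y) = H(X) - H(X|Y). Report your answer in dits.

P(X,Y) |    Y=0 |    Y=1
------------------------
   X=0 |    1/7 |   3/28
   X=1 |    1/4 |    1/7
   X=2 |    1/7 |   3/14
I(X;Y) = 0.0096 dits

Mutual information has multiple equivalent forms:
- I(X;Y) = H(X) - H(X|Y)
- I(X;Y) = H(Y) - H(Y|X)
- I(X;Y) = H(X) + H(Y) - H(X,Y)

Computing all quantities:
H(X) = 0.4696, H(Y) = 0.2999, H(X,Y) = 0.7600
H(X|Y) = 0.4601, H(Y|X) = 0.2904

Verification:
H(X) - H(X|Y) = 0.4696 - 0.4601 = 0.0096
H(Y) - H(Y|X) = 0.2999 - 0.2904 = 0.0096
H(X) + H(Y) - H(X,Y) = 0.4696 + 0.2999 - 0.7600 = 0.0096

All forms give I(X;Y) = 0.0096 dits. ✓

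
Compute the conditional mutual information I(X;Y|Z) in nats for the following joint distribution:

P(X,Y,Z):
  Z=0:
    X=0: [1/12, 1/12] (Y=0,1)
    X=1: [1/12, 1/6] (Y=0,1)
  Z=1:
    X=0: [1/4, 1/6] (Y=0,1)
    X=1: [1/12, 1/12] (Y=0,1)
0.0082 nats

Conditional mutual information: I(X;Y|Z) = H(X|Z) + H(Y|Z) - H(X,Y|Z)

H(Z) = 0.6792
H(X,Z) = 1.3086 → H(X|Z) = 0.6294
H(Y,Z) = 1.3580 → H(Y|Z) = 0.6788
H(X,Y,Z) = 1.9792 → H(X,Y|Z) = 1.3000

I(X;Y|Z) = 0.6294 + 0.6788 - 1.3000 = 0.0082 nats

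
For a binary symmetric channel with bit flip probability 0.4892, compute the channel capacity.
0.0003 bits

For a binary symmetric channel (BSC) with error probability p:
Capacity C = 1 - H(p) bits per symbol

where H(p) = -p log₂(p) - (1-p) log₂(1-p) is the binary entropy function.

H(0.4892) = 0.9997 bits
C = 1 - 0.9997 = 0.0003 bits per symbol

This means we can reliably transmit up to 0.0003 bits of information per channel use.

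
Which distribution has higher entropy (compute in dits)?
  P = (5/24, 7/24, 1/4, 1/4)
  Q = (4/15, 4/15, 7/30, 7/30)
Q

Computing entropies in dits:
H(P) = 0.5990
H(Q) = 0.6011

Distribution Q has higher entropy.

Intuition: The distribution closer to uniform (more spread out) has higher entropy.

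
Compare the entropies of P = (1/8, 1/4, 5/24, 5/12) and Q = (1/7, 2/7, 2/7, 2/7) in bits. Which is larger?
Q

Computing entropies in bits:
H(P) = 1.8727
H(Q) = 1.9502

Distribution Q has higher entropy.

Intuition: The distribution closer to uniform (more spread out) has higher entropy.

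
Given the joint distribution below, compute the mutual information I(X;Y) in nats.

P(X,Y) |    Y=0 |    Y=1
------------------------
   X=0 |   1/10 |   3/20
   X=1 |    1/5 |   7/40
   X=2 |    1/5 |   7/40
0.0067 nats

Mutual information: I(X;Y) = H(X) + H(Y) - H(X,Y)

Marginals:
P(X) = (1/4, 3/8, 3/8), H(X) = 1.0822 nats
P(Y) = (1/2, 1/2), H(Y) = 0.6931 nats

Joint entropy: H(X,Y) = 1.7686 nats

I(X;Y) = 1.0822 + 0.6931 - 1.7686 = 0.0067 nats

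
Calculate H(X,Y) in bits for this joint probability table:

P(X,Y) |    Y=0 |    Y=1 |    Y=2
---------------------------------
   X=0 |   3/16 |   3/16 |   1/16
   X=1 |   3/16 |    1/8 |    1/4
2.4835 bits

Joint entropy is H(X,Y) = -Σ_{x,y} p(x,y) log p(x,y).

Summing over all non-zero entries:
H(X,Y) = -[3/16·log_2(3/16) + 3/16·log_2(3/16) + 1/16·log_2(1/16) + 3/16·log_2(3/16) + 1/8·log_2(1/8) + 1/4·log_2(1/4)]
H(X,Y) = 2.4835 bits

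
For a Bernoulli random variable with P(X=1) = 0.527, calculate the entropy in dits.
0.3004 dits

The binary entropy function is:
H(p) = -p log(p) - (1-p) log(1-p)

H(0.527) = -0.527 × log_10(0.527) - 0.473 × log_10(0.473)
H(0.527) = 0.3004 dits

Note: Binary entropy is maximized at p=0.5 (H=1 bit) and minimized at p=0 or p=1 (H=0).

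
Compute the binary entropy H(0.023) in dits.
0.0476 dits

The binary entropy function is:
H(p) = -p log(p) - (1-p) log(1-p)

H(0.023) = -0.023 × log_10(0.023) - 0.977 × log_10(0.977)
H(0.023) = 0.0476 dits

Note: Binary entropy is maximized at p=0.5 (H=1 bit) and minimized at p=0 or p=1 (H=0).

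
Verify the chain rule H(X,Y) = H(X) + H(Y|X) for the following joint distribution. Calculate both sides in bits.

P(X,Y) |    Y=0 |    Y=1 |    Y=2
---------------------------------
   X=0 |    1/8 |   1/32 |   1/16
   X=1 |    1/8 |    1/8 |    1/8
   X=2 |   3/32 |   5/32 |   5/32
H(X,Y) = 3.0633, H(X) = 1.5382, H(Y|X) = 1.5251 (all in bits)

Chain rule: H(X,Y) = H(X) + H(Y|X)

Left side — joint entropy directly:
H(X,Y) = -Σ p(x,y) log p(x,y) = 3.0633 bits

Right side — compute H(Y|X) from the conditional distributions:
P(X) = (7/32, 3/8, 13/32), so H(X) = 1.5382 bits
H(Y|X) = Σ_x P(X=x) · H(Y|X=x):
  P(Y|X=0) = (4/7, 1/7, 2/7), H(Y|X=0) = 1.3788, weight P(X=0) = 7/32
  P(Y|X=1) = (1/3, 1/3, 1/3), H(Y|X=1) = 1.5850, weight P(X=1) = 3/8
  P(Y|X=2) = (3/13, 5/13, 5/13), H(Y|X=2) = 1.5486, weight P(X=2) = 13/32
H(Y|X) = 1.5251 bits

H(X) + H(Y|X) = 1.5382 + 1.5251 = 3.0633 bits

Both sides equal 3.0633 bits. ✓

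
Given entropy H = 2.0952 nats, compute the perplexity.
8.1271

Perplexity is e^H (or exp(H) for natural log).

H = 2.0952 nats
Perplexity = e^2.0952 = 8.1271

Interpretation: The model's uncertainty is equivalent to choosing uniformly among 8.1 options.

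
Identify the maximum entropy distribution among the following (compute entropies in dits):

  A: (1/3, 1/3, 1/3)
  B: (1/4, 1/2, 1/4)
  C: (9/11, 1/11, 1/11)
A

For a discrete distribution over n outcomes, entropy is maximized by the uniform distribution.

Computing entropies:
H(A) = 0.4771 dits
H(B) = 0.4515 dits
H(C) = 0.2606 dits

The uniform distribution (where all probabilities equal 1/3) achieves the maximum entropy of log_10(3) = 0.4771 dits.

Distribution A has the highest entropy.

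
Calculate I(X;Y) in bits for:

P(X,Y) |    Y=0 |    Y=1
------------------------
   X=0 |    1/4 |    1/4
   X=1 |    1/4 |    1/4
0.0000 bits

Mutual information: I(X;Y) = H(X) + H(Y) - H(X,Y)

Marginals:
P(X) = (1/2, 1/2), H(X) = 1.0000 bits
P(Y) = (1/2, 1/2), H(Y) = 1.0000 bits

Joint entropy: H(X,Y) = 2.0000 bits

I(X;Y) = 1.0000 + 1.0000 - 2.0000 = 0.0000 bits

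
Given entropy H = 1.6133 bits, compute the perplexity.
3.0595

Perplexity is 2^H (or exp(H) for natural log).

H = 1.6133 bits
Perplexity = 2^1.6133 = 3.0595

Interpretation: The model's uncertainty is equivalent to choosing uniformly among 3.1 options.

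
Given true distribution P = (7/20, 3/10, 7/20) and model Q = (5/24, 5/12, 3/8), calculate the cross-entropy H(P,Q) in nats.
1.1549 nats

Cross-entropy: H(P,Q) = -Σ p(x) log q(x)

Alternatively: H(P,Q) = H(P) + D_KL(P||Q)
H(P) = 1.0961 nats
D_KL(P||Q) = 0.0589 nats

H(P,Q) = 1.0961 + 0.0589 = 1.1549 nats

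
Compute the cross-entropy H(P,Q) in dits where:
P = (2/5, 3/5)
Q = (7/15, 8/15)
0.2962 dits

Cross-entropy: H(P,Q) = -Σ p(x) log q(x)

Alternatively: H(P,Q) = H(P) + D_KL(P||Q)
H(P) = 0.2923 dits
D_KL(P||Q) = 0.0039 dits

H(P,Q) = 0.2923 + 0.0039 = 0.2962 dits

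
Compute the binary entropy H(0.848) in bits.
0.6148 bits

The binary entropy function is:
H(p) = -p log(p) - (1-p) log(1-p)

H(0.848) = -0.848 × log_2(0.848) - 0.152 × log_2(0.152)
H(0.848) = 0.6148 bits

Note: Binary entropy is maximized at p=0.5 (H=1 bit) and minimized at p=0 or p=1 (H=0).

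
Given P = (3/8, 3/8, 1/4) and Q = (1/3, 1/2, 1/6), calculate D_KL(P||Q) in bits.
0.0543 bits

KL divergence: D_KL(P||Q) = Σ p(x) log(p(x)/q(x))

Computing term by term:
  x=0: 3/8 × log_2[(3/8)/(1/3)] = 3/8 × 0.1699 = 0.0637
  x=1: 3/8 × log_2[(3/8)/(1/2)] = 3/8 × -0.4150 = -0.1556
  x=2: 1/4 × log_2[(1/4)/(1/6)] = 1/4 × 0.5850 = 0.1462

D_KL(P||Q) = 0.0543 bits

Note: KL divergence is always non-negative and equals 0 iff P = Q.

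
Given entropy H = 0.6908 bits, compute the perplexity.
1.6142

Perplexity is 2^H (or exp(H) for natural log).

H = 0.6908 bits
Perplexity = 2^0.6908 = 1.6142

Interpretation: The model's uncertainty is equivalent to choosing uniformly among 1.6 options.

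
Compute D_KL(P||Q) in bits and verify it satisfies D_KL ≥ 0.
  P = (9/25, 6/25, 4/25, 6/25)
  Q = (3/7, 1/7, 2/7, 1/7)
0.1349 bits

KL divergence satisfies the Gibbs inequality: D_KL(P||Q) ≥ 0 for all distributions P, Q.

D_KL(P||Q) = Σ p(x) log(p(x)/q(x))
Term by term:
  x=0: 9/25 × log_2[(9/25)/(3/7)] = -0.0906
  x=1: 6/25 × log_2[(6/25)/(1/7)] = 0.1796
  x=2: 4/25 × log_2[(4/25)/(2/7)] = -0.1338
  x=3: 6/25 × log_2[(6/25)/(1/7)] = 0.1796
D_KL(P||Q) = 0.1349 bits

D_KL(P||Q) = 0.1349 ≥ 0 ✓

This non-negativity is a fundamental property: relative entropy cannot be negative because it measures how different Q is from P.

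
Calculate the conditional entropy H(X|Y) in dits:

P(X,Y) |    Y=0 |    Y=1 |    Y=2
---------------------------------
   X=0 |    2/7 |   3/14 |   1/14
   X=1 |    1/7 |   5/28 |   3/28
0.2882 dits

Using the chain rule: H(X|Y) = H(X,Y) - H(Y)

First, compute H(X,Y) = 0.7389 dits

Marginal P(Y) = (3/7, 11/28, 5/28)
H(Y) = 0.4507 dits

H(X|Y) = H(X,Y) - H(Y) = 0.7389 - 0.4507 = 0.2882 dits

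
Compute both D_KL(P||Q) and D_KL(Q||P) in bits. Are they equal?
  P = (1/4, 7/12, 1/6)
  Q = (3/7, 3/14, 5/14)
D_KL(P||Q) = 0.4651, D_KL(Q||P) = 0.4164

KL divergence is not symmetric: D_KL(P||Q) ≠ D_KL(Q||P) in general.

D_KL(P||Q) = 0.4651 bits
D_KL(Q||P) = 0.4164 bits

No, they are not equal!

This asymmetry is why KL divergence is not a true distance metric.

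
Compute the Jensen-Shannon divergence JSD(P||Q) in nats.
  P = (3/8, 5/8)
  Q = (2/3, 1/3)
0.0432 nats

Jensen-Shannon divergence is:
JSD(P||Q) = 0.5 × D_KL(P||M) + 0.5 × D_KL(Q||M)
where M = 0.5 × (P + Q) is the mixture distribution.

M = 0.5 × (3/8, 5/8) + 0.5 × (2/3, 1/3) = (0.520833, 0.479167)

D_KL(P||M) = 0.0429 nats
D_KL(Q||M) = 0.0436 nats

JSD(P||Q) = 0.5 × 0.0429 + 0.5 × 0.0436 = 0.0432 nats

Unlike KL divergence, JSD is symmetric and bounded: 0 ≤ JSD ≤ log(2).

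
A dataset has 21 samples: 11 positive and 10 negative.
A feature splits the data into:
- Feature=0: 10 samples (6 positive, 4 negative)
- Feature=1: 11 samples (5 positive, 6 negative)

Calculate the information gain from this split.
0.0153 bits

Information Gain = H(Y) - H(Y|Feature)

Before split:
P(positive) = 11/21 = 0.5238
H(Y) = 0.9984 bits

After split:
Feature=0: H = 0.9710 bits (weight = 10/21)
Feature=1: H = 0.9940 bits (weight = 11/21)
H(Y|Feature) = (10/21)×0.9710 + (11/21)×0.9940 = 0.9830 bits

Information Gain = 0.9984 - 0.9830 = 0.0153 bits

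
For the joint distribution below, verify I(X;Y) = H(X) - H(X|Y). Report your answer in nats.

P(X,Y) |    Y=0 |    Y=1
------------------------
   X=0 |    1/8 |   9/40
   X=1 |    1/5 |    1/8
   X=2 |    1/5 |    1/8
I(X;Y) = 0.0307 nats

Mutual information has multiple equivalent forms:
- I(X;Y) = H(X) - H(X|Y)
- I(X;Y) = H(Y) - H(Y|X)
- I(X;Y) = H(X) + H(Y) - H(X,Y)

Computing all quantities:
H(X) = 1.0980, H(Y) = 0.6919, H(X,Y) = 1.7592
H(X|Y) = 1.0673, H(Y|X) = 0.6612

Verification:
H(X) - H(X|Y) = 1.0980 - 1.0673 = 0.0307
H(Y) - H(Y|X) = 0.6919 - 0.6612 = 0.0307
H(X) + H(Y) - H(X,Y) = 1.0980 + 0.6919 - 1.7592 = 0.0307

All forms give I(X;Y) = 0.0307 nats. ✓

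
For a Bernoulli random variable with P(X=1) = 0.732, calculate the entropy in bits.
0.8386 bits

The binary entropy function is:
H(p) = -p log(p) - (1-p) log(1-p)

H(0.732) = -0.732 × log_2(0.732) - 0.268 × log_2(0.268)
H(0.732) = 0.8386 bits

Note: Binary entropy is maximized at p=0.5 (H=1 bit) and minimized at p=0 or p=1 (H=0).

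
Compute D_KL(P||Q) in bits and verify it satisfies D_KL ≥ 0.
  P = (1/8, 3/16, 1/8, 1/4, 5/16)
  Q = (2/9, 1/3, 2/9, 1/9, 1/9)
0.3955 bits

KL divergence satisfies the Gibbs inequality: D_KL(P||Q) ≥ 0 for all distributions P, Q.

D_KL(P||Q) = Σ p(x) log(p(x)/q(x))
Term by term:
  x=0: 1/8 × log_2[(1/8)/(2/9)] = -0.1038
  x=1: 3/16 × log_2[(3/16)/(1/3)] = -0.1556
  x=2: 1/8 × log_2[(1/8)/(2/9)] = -0.1038
  x=3: 1/4 × log_2[(1/4)/(1/9)] = 0.2925
  x=4: 5/16 × log_2[(5/16)/(1/9)] = 0.4662
D_KL(P||Q) = 0.3955 bits

D_KL(P||Q) = 0.3955 ≥ 0 ✓

This non-negativity is a fundamental property: relative entropy cannot be negative because it measures how different Q is from P.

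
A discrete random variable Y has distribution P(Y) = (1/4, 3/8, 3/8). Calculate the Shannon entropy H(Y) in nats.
1.0822 nats

Shannon entropy is H(X) = -Σ p(x) log p(x).

For P = (1/4, 3/8, 3/8):
H = -1/4 × log_e(1/4) -3/8 × log_e(3/8) -3/8 × log_e(3/8)
H = 1.0822 nats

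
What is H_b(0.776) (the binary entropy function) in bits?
0.7674 bits

The binary entropy function is:
H(p) = -p log(p) - (1-p) log(1-p)

H(0.776) = -0.776 × log_2(0.776) - 0.224 × log_2(0.224)
H(0.776) = 0.7674 bits

Note: Binary entropy is maximized at p=0.5 (H=1 bit) and minimized at p=0 or p=1 (H=0).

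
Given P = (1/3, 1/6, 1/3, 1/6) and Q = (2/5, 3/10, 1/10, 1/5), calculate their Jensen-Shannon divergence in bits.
0.0650 bits

Jensen-Shannon divergence is:
JSD(P||Q) = 0.5 × D_KL(P||M) + 0.5 × D_KL(Q||M)
where M = 0.5 × (P + Q) is the mixture distribution.

M = 0.5 × (1/3, 1/6, 1/3, 1/6) + 0.5 × (2/5, 3/10, 1/10, 1/5) = (11/30, 7/30, 0.216667, 0.183333)

D_KL(P||M) = 0.0575 bits
D_KL(Q||M) = 0.0725 bits

JSD(P||Q) = 0.5 × 0.0575 + 0.5 × 0.0725 = 0.0650 bits

Unlike KL divergence, JSD is symmetric and bounded: 0 ≤ JSD ≤ log(2).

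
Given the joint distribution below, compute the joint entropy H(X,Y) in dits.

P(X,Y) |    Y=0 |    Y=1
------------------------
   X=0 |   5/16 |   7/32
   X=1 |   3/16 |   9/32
0.5935 dits

Joint entropy is H(X,Y) = -Σ_{x,y} p(x,y) log p(x,y).

Summing over all non-zero entries:
H(X,Y) = -[5/16·log_10(5/16) + 7/32·log_10(7/32) + 3/16·log_10(3/16) + 9/32·log_10(9/32)]
H(X,Y) = 0.5935 dits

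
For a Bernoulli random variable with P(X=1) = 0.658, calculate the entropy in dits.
0.2790 dits

The binary entropy function is:
H(p) = -p log(p) - (1-p) log(1-p)

H(0.658) = -0.658 × log_10(0.658) - 0.342 × log_10(0.342)
H(0.658) = 0.2790 dits

Note: Binary entropy is maximized at p=0.5 (H=1 bit) and minimized at p=0 or p=1 (H=0).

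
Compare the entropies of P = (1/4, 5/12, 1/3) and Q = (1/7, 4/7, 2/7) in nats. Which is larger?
P

Computing entropies in nats:
H(P) = 1.0776
H(Q) = 0.9557

Distribution P has higher entropy.

Intuition: The distribution closer to uniform (more spread out) has higher entropy.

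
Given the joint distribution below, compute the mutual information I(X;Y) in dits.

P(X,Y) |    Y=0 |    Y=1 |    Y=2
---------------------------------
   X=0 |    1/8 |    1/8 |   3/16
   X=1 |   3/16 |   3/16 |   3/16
0.0021 dits

Mutual information: I(X;Y) = H(X) + H(Y) - H(X,Y)

Marginals:
P(X) = (7/16, 9/16), H(X) = 0.2976 dits
P(Y) = (5/16, 5/16, 3/8), H(Y) = 0.4755 dits

Joint entropy: H(X,Y) = 0.7710 dits

I(X;Y) = 0.2976 + 0.4755 - 0.7710 = 0.0021 dits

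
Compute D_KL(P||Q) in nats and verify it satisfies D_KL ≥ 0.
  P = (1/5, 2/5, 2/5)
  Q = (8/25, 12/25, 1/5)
0.1103 nats

KL divergence satisfies the Gibbs inequality: D_KL(P||Q) ≥ 0 for all distributions P, Q.

D_KL(P||Q) = Σ p(x) log(p(x)/q(x))
Term by term:
  x=0: 1/5 × log_e[(1/5)/(8/25)] = -0.0940
  x=1: 2/5 × log_e[(2/5)/(12/25)] = -0.0729
  x=2: 2/5 × log_e[(2/5)/(1/5)] = 0.2773
D_KL(P||Q) = 0.1103 nats

D_KL(P||Q) = 0.1103 ≥ 0 ✓

This non-negativity is a fundamental property: relative entropy cannot be negative because it measures how different Q is from P.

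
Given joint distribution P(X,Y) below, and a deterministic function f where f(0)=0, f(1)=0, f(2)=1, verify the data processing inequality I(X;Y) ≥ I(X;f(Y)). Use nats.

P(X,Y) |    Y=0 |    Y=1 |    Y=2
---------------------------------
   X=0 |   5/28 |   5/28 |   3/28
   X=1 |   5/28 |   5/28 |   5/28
I(X;Y) = 0.0065, I(X;f(Y)) = 0.0065, inequality holds: 0.0065 ≥ 0.0065

Data Processing Inequality: For any Markov chain X → Y → Z, we have I(X;Y) ≥ I(X;Z).

Here Z = f(Y) is a deterministic function of Y, forming X → Y → Z.

Original I(X;Y) = 0.0065 nats

After applying f:
P(X,Z) where Z=f(Y):
- P(X,Z=0) = P(X,Y=0) + P(X,Y=1)
- P(X,Z=1) = P(X,Y=2)

I(X;Z) = I(X;f(Y)) = 0.0065 nats

Verification: 0.0065 ≥ 0.0065 ✓

Information cannot be created by processing; the function f can only lose information about X.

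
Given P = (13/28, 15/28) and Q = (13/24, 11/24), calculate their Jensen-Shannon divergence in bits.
0.0043 bits

Jensen-Shannon divergence is:
JSD(P||Q) = 0.5 × D_KL(P||M) + 0.5 × D_KL(Q||M)
where M = 0.5 × (P + Q) is the mixture distribution.

M = 0.5 × (13/28, 15/28) + 0.5 × (13/24, 11/24) = (0.502976, 0.497024)

D_KL(P||M) = 0.0043 bits
D_KL(Q||M) = 0.0043 bits

JSD(P||Q) = 0.5 × 0.0043 + 0.5 × 0.0043 = 0.0043 bits

Unlike KL divergence, JSD is symmetric and bounded: 0 ≤ JSD ≤ log(2).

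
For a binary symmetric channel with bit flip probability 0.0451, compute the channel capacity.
0.7348 bits

For a binary symmetric channel (BSC) with error probability p:
Capacity C = 1 - H(p) bits per symbol

where H(p) = -p log₂(p) - (1-p) log₂(1-p) is the binary entropy function.

H(0.0451) = 0.2652 bits
C = 1 - 0.2652 = 0.7348 bits per symbol

This means we can reliably transmit up to 0.7348 bits of information per channel use.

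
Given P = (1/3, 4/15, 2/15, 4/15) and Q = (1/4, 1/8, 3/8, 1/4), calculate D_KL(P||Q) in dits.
0.0770 dits

KL divergence: D_KL(P||Q) = Σ p(x) log(p(x)/q(x))

Computing term by term:
  x=0: 1/3 × log_10[(1/3)/(1/4)] = 1/3 × 0.1249 = 0.0416
  x=1: 4/15 × log_10[(4/15)/(1/8)] = 4/15 × 0.3291 = 0.0877
  x=2: 2/15 × log_10[(2/15)/(3/8)] = 2/15 × -0.4491 = -0.0599
  x=3: 4/15 × log_10[(4/15)/(1/4)] = 4/15 × 0.0280 = 0.0075

D_KL(P||Q) = 0.0770 dits

Note: KL divergence is always non-negative and equals 0 iff P = Q.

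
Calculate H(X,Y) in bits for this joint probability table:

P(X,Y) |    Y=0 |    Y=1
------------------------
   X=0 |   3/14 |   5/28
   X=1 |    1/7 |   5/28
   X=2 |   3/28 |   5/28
2.5540 bits

Joint entropy is H(X,Y) = -Σ_{x,y} p(x,y) log p(x,y).

Summing over all non-zero entries:
H(X,Y) = -[3/14·log_2(3/14) + 5/28·log_2(5/28) + 1/7·log_2(1/7) + 5/28·log_2(5/28) + 3/28·log_2(3/28) + 5/28·log_2(5/28)]
H(X,Y) = 2.5540 bits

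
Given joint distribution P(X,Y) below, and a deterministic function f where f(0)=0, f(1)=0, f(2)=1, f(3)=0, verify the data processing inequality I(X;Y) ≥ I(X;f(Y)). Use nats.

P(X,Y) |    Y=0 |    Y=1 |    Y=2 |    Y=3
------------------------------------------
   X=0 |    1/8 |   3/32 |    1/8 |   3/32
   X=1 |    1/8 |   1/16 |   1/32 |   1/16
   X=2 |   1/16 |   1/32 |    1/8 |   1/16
I(X;Y) = 0.0485, I(X;f(Y)) = 0.0411, inequality holds: 0.0485 ≥ 0.0411

Data Processing Inequality: For any Markov chain X → Y → Z, we have I(X;Y) ≥ I(X;Z).

Here Z = f(Y) is a deterministic function of Y, forming X → Y → Z.

Original I(X;Y) = 0.0485 nats

After applying f:
P(X,Z) where Z=f(Y):
- P(X,Z=0) = P(X,Y=0) + P(X,Y=1) + P(X,Y=3)
- P(X,Z=1) = P(X,Y=2)

I(X;Z) = I(X;f(Y)) = 0.0411 nats

Verification: 0.0485 ≥ 0.0411 ✓

Information cannot be created by processing; the function f can only lose information about X.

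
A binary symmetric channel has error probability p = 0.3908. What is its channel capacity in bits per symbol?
0.0347 bits

For a binary symmetric channel (BSC) with error probability p:
Capacity C = 1 - H(p) bits per symbol

where H(p) = -p log₂(p) - (1-p) log₂(1-p) is the binary entropy function.

H(0.3908) = 0.9653 bits
C = 1 - 0.9653 = 0.0347 bits per symbol

This means we can reliably transmit up to 0.0347 bits of information per channel use.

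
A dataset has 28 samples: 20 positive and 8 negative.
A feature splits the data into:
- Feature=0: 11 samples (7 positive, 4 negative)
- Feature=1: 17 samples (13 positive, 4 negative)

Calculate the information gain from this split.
0.0137 bits

Information Gain = H(Y) - H(Y|Feature)

Before split:
P(positive) = 20/28 = 0.7143
H(Y) = 0.8631 bits

After split:
Feature=0: H = 0.9457 bits (weight = 11/28)
Feature=1: H = 0.7871 bits (weight = 17/28)
H(Y|Feature) = (11/28)×0.9457 + (17/28)×0.7871 = 0.8494 bits

Information Gain = 0.8631 - 0.8494 = 0.0137 bits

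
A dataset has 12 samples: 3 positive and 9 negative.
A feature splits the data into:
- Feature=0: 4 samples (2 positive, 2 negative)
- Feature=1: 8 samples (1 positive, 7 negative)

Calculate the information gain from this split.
0.1156 bits

Information Gain = H(Y) - H(Y|Feature)

Before split:
P(positive) = 3/12 = 0.2500
H(Y) = 0.8113 bits

After split:
Feature=0: H = 1.0000 bits (weight = 4/12)
Feature=1: H = 0.5436 bits (weight = 8/12)
H(Y|Feature) = (4/12)×1.0000 + (8/12)×0.5436 = 0.6957 bits

Information Gain = 0.8113 - 0.6957 = 0.1156 bits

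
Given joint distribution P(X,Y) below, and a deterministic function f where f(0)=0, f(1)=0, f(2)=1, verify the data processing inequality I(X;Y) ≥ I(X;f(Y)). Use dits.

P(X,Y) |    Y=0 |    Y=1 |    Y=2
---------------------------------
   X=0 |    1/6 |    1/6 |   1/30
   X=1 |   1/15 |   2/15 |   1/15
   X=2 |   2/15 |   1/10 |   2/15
I(X;Y) = 0.0236, I(X;f(Y)) = 0.0179, inequality holds: 0.0236 ≥ 0.0179

Data Processing Inequality: For any Markov chain X → Y → Z, we have I(X;Y) ≥ I(X;Z).

Here Z = f(Y) is a deterministic function of Y, forming X → Y → Z.

Original I(X;Y) = 0.0236 dits

After applying f:
P(X,Z) where Z=f(Y):
- P(X,Z=0) = P(X,Y=0) + P(X,Y=1)
- P(X,Z=1) = P(X,Y=2)

I(X;Z) = I(X;f(Y)) = 0.0179 dits

Verification: 0.0236 ≥ 0.0179 ✓

Information cannot be created by processing; the function f can only lose information about X.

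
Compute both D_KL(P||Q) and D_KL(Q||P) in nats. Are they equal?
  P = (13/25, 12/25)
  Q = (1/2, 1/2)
D_KL(P||Q) = 0.0008, D_KL(Q||P) = 0.0008

KL divergence is not symmetric: D_KL(P||Q) ≠ D_KL(Q||P) in general.

D_KL(P||Q) = 0.0008 nats
D_KL(Q||P) = 0.0008 nats

In this case they happen to be equal (to 4 decimal places).

This asymmetry is why KL divergence is not a true distance metric.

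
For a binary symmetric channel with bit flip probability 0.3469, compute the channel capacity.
0.0687 bits

For a binary symmetric channel (BSC) with error probability p:
Capacity C = 1 - H(p) bits per symbol

where H(p) = -p log₂(p) - (1-p) log₂(1-p) is the binary entropy function.

H(0.3469) = 0.9313 bits
C = 1 - 0.9313 = 0.0687 bits per symbol

This means we can reliably transmit up to 0.0687 bits of information per channel use.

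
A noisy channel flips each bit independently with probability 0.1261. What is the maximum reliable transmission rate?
0.4534 bits

For a binary symmetric channel (BSC) with error probability p:
Capacity C = 1 - H(p) bits per symbol

where H(p) = -p log₂(p) - (1-p) log₂(1-p) is the binary entropy function.

H(0.1261) = 0.5466 bits
C = 1 - 0.5466 = 0.4534 bits per symbol

This means we can reliably transmit up to 0.4534 bits of information per channel use.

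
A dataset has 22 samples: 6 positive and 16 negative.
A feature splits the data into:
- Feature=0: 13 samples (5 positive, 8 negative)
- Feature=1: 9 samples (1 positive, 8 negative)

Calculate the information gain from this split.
0.0715 bits

Information Gain = H(Y) - H(Y|Feature)

Before split:
P(positive) = 6/22 = 0.2727
H(Y) = 0.8454 bits

After split:
Feature=0: H = 0.9612 bits (weight = 13/22)
Feature=1: H = 0.5033 bits (weight = 9/22)
H(Y|Feature) = (13/22)×0.9612 + (9/22)×0.5033 = 0.7739 bits

Information Gain = 0.8454 - 0.7739 = 0.0715 bits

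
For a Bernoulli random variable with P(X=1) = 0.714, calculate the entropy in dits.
0.2599 dits

The binary entropy function is:
H(p) = -p log(p) - (1-p) log(1-p)

H(0.714) = -0.714 × log_10(0.714) - 0.286 × log_10(0.286)
H(0.714) = 0.2599 dits

Note: Binary entropy is maximized at p=0.5 (H=1 bit) and minimized at p=0 or p=1 (H=0).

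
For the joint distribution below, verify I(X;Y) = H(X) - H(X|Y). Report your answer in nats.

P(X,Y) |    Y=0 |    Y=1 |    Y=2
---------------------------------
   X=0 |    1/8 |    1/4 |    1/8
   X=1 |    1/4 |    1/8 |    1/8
I(X;Y) = 0.0425 nats

Mutual information has multiple equivalent forms:
- I(X;Y) = H(X) - H(X|Y)
- I(X;Y) = H(Y) - H(Y|X)
- I(X;Y) = H(X) + H(Y) - H(X,Y)

Computing all quantities:
H(X) = 0.6931, H(Y) = 1.0822, H(X,Y) = 1.7329
H(X|Y) = 0.6507, H(Y|X) = 1.0397

Verification:
H(X) - H(X|Y) = 0.6931 - 0.6507 = 0.0425
H(Y) - H(Y|X) = 1.0822 - 1.0397 = 0.0425
H(X) + H(Y) - H(X,Y) = 0.6931 + 1.0822 - 1.7329 = 0.0425

All forms give I(X;Y) = 0.0425 nats. ✓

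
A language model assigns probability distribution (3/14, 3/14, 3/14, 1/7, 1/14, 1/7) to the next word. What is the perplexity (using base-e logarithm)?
5.6676

Perplexity is e^H (or exp(H) for natural log).

First, H = -Σ p log p = 1.7348 nats
Perplexity = e^1.7348 = 5.6676

Interpretation: The model's uncertainty is equivalent to choosing uniformly among 5.7 options.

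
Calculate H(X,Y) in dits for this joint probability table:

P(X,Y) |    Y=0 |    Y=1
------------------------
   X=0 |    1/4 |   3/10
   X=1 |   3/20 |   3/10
0.5878 dits

Joint entropy is H(X,Y) = -Σ_{x,y} p(x,y) log p(x,y).

Summing over all non-zero entries:
H(X,Y) = -[1/4·log_10(1/4) + 3/10·log_10(3/10) + 3/20·log_10(3/20) + 3/10·log_10(3/10)]
H(X,Y) = 0.5878 dits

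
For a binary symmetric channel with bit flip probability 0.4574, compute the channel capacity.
0.0052 bits

For a binary symmetric channel (BSC) with error probability p:
Capacity C = 1 - H(p) bits per symbol

where H(p) = -p log₂(p) - (1-p) log₂(1-p) is the binary entropy function.

H(0.4574) = 0.9948 bits
C = 1 - 0.9948 = 0.0052 bits per symbol

This means we can reliably transmit up to 0.0052 bits of information per channel use.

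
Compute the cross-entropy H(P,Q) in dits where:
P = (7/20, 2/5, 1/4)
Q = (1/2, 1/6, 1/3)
0.5359 dits

Cross-entropy: H(P,Q) = -Σ p(x) log q(x)

Alternatively: H(P,Q) = H(P) + D_KL(P||Q)
H(P) = 0.4693 dits
D_KL(P||Q) = 0.0666 dits

H(P,Q) = 0.4693 + 0.0666 = 0.5359 dits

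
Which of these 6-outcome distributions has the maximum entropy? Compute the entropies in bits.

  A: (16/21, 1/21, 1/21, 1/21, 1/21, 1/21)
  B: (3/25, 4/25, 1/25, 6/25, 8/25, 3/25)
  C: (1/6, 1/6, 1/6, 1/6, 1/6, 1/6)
C

For a discrete distribution over n outcomes, entropy is maximized by the uniform distribution.

Computing entropies:
H(A) = 1.3447 bits
H(B) = 2.3631 bits
H(C) = 2.5850 bits

The uniform distribution (where all probabilities equal 1/6) achieves the maximum entropy of log_2(6) = 2.5850 bits.

Distribution C has the highest entropy.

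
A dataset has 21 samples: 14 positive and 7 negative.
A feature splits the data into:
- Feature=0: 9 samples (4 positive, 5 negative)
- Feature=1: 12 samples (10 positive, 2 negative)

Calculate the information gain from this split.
0.1221 bits

Information Gain = H(Y) - H(Y|Feature)

Before split:
P(positive) = 14/21 = 0.6667
H(Y) = 0.9183 bits

After split:
Feature=0: H = 0.9911 bits (weight = 9/21)
Feature=1: H = 0.6500 bits (weight = 12/21)
H(Y|Feature) = (9/21)×0.9911 + (12/21)×0.6500 = 0.7962 bits

Information Gain = 0.9183 - 0.7962 = 0.1221 bits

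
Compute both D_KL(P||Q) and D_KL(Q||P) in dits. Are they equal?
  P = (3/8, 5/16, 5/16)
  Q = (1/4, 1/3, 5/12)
D_KL(P||Q) = 0.0182, D_KL(Q||P) = 0.0174

KL divergence is not symmetric: D_KL(P||Q) ≠ D_KL(Q||P) in general.

D_KL(P||Q) = 0.0182 dits
D_KL(Q||P) = 0.0174 dits

No, they are not equal!

This asymmetry is why KL divergence is not a true distance metric.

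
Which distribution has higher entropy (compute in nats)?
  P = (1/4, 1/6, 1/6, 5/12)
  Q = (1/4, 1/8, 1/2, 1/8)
P

Computing entropies in nats:
H(P) = 1.3086
H(Q) = 1.2130

Distribution P has higher entropy.

Intuition: The distribution closer to uniform (more spread out) has higher entropy.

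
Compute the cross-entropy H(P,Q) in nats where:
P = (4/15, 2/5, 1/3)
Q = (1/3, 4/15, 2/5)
1.1271 nats

Cross-entropy: H(P,Q) = -Σ p(x) log q(x)

Alternatively: H(P,Q) = H(P) + D_KL(P||Q)
H(P) = 1.0852 nats
D_KL(P||Q) = 0.0419 nats

H(P,Q) = 1.0852 + 0.0419 = 1.1271 nats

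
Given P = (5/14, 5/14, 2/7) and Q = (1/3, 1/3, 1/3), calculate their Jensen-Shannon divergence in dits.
0.0006 dits

Jensen-Shannon divergence is:
JSD(P||Q) = 0.5 × D_KL(P||M) + 0.5 × D_KL(Q||M)
where M = 0.5 × (P + Q) is the mixture distribution.

M = 0.5 × (5/14, 5/14, 2/7) + 0.5 × (1/3, 1/3, 1/3) = (0.345238, 0.345238, 0.309524)

D_KL(P||M) = 0.0006 dits
D_KL(Q||M) = 0.0006 dits

JSD(P||Q) = 0.5 × 0.0006 + 0.5 × 0.0006 = 0.0006 dits

Unlike KL divergence, JSD is symmetric and bounded: 0 ≤ JSD ≤ log(2).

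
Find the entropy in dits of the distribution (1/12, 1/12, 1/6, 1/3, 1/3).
0.6276 dits

Shannon entropy is H(X) = -Σ p(x) log p(x).

For P = (1/12, 1/12, 1/6, 1/3, 1/3):
H = -1/12 × log_10(1/12) -1/12 × log_10(1/12) -1/6 × log_10(1/6) -1/3 × log_10(1/3) -1/3 × log_10(1/3)
H = 0.6276 dits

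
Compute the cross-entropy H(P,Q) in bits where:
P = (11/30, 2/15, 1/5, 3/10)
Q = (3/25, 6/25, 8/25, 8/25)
2.2180 bits

Cross-entropy: H(P,Q) = -Σ p(x) log q(x)

Alternatively: H(P,Q) = H(P) + D_KL(P||Q)
H(P) = 1.9038 bits
D_KL(P||Q) = 0.3142 bits

H(P,Q) = 1.9038 + 0.3142 = 2.2180 bits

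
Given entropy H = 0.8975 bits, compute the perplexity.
1.8628

Perplexity is 2^H (or exp(H) for natural log).

H = 0.8975 bits
Perplexity = 2^0.8975 = 1.8628

Interpretation: The model's uncertainty is equivalent to choosing uniformly among 1.9 options.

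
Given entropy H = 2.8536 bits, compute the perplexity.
7.2280

Perplexity is 2^H (or exp(H) for natural log).

H = 2.8536 bits
Perplexity = 2^2.8536 = 7.2280

Interpretation: The model's uncertainty is equivalent to choosing uniformly among 7.2 options.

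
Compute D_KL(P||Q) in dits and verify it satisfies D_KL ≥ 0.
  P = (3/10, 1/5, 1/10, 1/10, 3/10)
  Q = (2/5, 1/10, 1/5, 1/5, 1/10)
0.1057 dits

KL divergence satisfies the Gibbs inequality: D_KL(P||Q) ≥ 0 for all distributions P, Q.

D_KL(P||Q) = Σ p(x) log(p(x)/q(x))
Term by term:
  x=0: 3/10 × log_10[(3/10)/(2/5)] = -0.0375
  x=1: 1/5 × log_10[(1/5)/(1/10)] = 0.0602
  x=2: 1/10 × log_10[(1/10)/(1/5)] = -0.0301
  x=3: 1/10 × log_10[(1/10)/(1/5)] = -0.0301
  x=4: 3/10 × log_10[(3/10)/(1/10)] = 0.1431
D_KL(P||Q) = 0.1057 dits

D_KL(P||Q) = 0.1057 ≥ 0 ✓

This non-negativity is a fundamental property: relative entropy cannot be negative because it measures how different Q is from P.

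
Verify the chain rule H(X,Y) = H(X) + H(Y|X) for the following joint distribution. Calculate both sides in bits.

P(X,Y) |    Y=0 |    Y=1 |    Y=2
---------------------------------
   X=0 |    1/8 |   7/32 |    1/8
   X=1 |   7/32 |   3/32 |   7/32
H(X,Y) = 2.5091, H(X) = 0.9972, H(Y|X) = 1.5119 (all in bits)

Chain rule: H(X,Y) = H(X) + H(Y|X)

Left side — joint entropy directly:
H(X,Y) = -Σ p(x,y) log p(x,y) = 2.5091 bits

Right side — compute H(Y|X) from the conditional distributions:
P(X) = (15/32, 17/32), so H(X) = 0.9972 bits
H(Y|X) = Σ_x P(X=x) · H(Y|X=x):
  P(Y|X=0) = (4/15, 7/15, 4/15), H(Y|X=0) = 1.5301, weight P(X=0) = 15/32
  P(Y|X=1) = (7/17, 3/17, 7/17), H(Y|X=1) = 1.4958, weight P(X=1) = 17/32
H(Y|X) = 1.5119 bits

H(X) + H(Y|X) = 0.9972 + 1.5119 = 2.5091 bits

Both sides equal 2.5091 bits. ✓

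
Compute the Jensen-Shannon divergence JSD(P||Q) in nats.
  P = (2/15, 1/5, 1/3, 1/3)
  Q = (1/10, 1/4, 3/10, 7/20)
0.0031 nats

Jensen-Shannon divergence is:
JSD(P||Q) = 0.5 × D_KL(P||M) + 0.5 × D_KL(Q||M)
where M = 0.5 × (P + Q) is the mixture distribution.

M = 0.5 × (2/15, 1/5, 1/3, 1/3) + 0.5 × (1/10, 1/4, 3/10, 7/20) = (0.116667, 9/40, 0.316667, 0.341667)

D_KL(P||M) = 0.0031 nats
D_KL(Q||M) = 0.0031 nats

JSD(P||Q) = 0.5 × 0.0031 + 0.5 × 0.0031 = 0.0031 nats

Unlike KL divergence, JSD is symmetric and bounded: 0 ≤ JSD ≤ log(2).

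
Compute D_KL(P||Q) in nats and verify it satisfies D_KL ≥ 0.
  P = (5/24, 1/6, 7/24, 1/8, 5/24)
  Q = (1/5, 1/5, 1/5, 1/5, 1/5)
0.0379 nats

KL divergence satisfies the Gibbs inequality: D_KL(P||Q) ≥ 0 for all distributions P, Q.

D_KL(P||Q) = Σ p(x) log(p(x)/q(x))
Term by term:
  x=0: 5/24 × log_e[(5/24)/(1/5)] = 0.0085
  x=1: 1/6 × log_e[(1/6)/(1/5)] = -0.0304
  x=2: 7/24 × log_e[(7/24)/(1/5)] = 0.1100
  x=3: 1/8 × log_e[(1/8)/(1/5)] = -0.0588
  x=4: 5/24 × log_e[(5/24)/(1/5)] = 0.0085
D_KL(P||Q) = 0.0379 nats

D_KL(P||Q) = 0.0379 ≥ 0 ✓

This non-negativity is a fundamental property: relative entropy cannot be negative because it measures how different Q is from P.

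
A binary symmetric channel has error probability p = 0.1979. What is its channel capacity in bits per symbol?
0.2823 bits

For a binary symmetric channel (BSC) with error probability p:
Capacity C = 1 - H(p) bits per symbol

where H(p) = -p log₂(p) - (1-p) log₂(1-p) is the binary entropy function.

H(0.1979) = 0.7177 bits
C = 1 - 0.7177 = 0.2823 bits per symbol

This means we can reliably transmit up to 0.2823 bits of information per channel use.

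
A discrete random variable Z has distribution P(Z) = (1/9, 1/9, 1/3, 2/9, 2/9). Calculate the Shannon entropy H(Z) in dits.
0.6614 dits

Shannon entropy is H(X) = -Σ p(x) log p(x).

For P = (1/9, 1/9, 1/3, 2/9, 2/9):
H = -1/9 × log_10(1/9) -1/9 × log_10(1/9) -1/3 × log_10(1/3) -2/9 × log_10(2/9) -2/9 × log_10(2/9)
H = 0.6614 dits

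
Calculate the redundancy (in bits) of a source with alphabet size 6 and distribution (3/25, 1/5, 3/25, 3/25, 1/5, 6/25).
0.0609 bits

Redundancy measures how far a source is from maximum entropy:
R = H_max - H(X)

Maximum entropy for 6 symbols: H_max = log_2(6) = 2.5850 bits
Actual entropy: H(X) = 2.5241 bits
Redundancy: R = 2.5850 - 2.5241 = 0.0609 bits

This redundancy represents potential for compression: the source could be compressed by 0.0609 bits per symbol.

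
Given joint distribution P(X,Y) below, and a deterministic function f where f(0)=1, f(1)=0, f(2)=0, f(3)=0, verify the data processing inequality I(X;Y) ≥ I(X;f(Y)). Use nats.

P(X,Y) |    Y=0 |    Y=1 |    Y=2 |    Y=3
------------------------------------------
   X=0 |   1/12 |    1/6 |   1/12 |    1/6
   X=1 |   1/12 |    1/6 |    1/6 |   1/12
I(X;Y) = 0.0283, I(X;f(Y)) = 0.0000, inequality holds: 0.0283 ≥ 0.0000

Data Processing Inequality: For any Markov chain X → Y → Z, we have I(X;Y) ≥ I(X;Z).

Here Z = f(Y) is a deterministic function of Y, forming X → Y → Z.

Original I(X;Y) = 0.0283 nats

After applying f:
P(X,Z) where Z=f(Y):
- P(X,Z=0) = P(X,Y=1) + P(X,Y=2) + P(X,Y=3)
- P(X,Z=1) = P(X,Y=0)

I(X;Z) = I(X;f(Y)) = 0.0000 nats

Verification: 0.0283 ≥ 0.0000 ✓

Information cannot be created by processing; the function f can only lose information about X.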